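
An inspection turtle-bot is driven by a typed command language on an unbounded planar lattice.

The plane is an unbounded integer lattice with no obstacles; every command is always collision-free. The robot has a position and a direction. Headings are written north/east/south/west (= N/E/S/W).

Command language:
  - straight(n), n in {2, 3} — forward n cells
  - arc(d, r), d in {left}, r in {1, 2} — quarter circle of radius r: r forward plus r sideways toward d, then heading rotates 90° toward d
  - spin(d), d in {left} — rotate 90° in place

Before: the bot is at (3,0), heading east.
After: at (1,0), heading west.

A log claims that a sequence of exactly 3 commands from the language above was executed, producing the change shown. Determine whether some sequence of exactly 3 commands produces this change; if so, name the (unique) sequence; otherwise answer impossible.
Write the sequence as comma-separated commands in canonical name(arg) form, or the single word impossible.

spin(left), spin(left), straight(2)

key: position moved to (1,0) AND the heading swung to W — translation plus rotation needed
t0: at (3,0), heading east
1. spin(left) → at (3,0), heading north
2. spin(left) → at (3,0), heading west
3. straight(2) → at (1,0), heading west
no rival 3-sequence matches.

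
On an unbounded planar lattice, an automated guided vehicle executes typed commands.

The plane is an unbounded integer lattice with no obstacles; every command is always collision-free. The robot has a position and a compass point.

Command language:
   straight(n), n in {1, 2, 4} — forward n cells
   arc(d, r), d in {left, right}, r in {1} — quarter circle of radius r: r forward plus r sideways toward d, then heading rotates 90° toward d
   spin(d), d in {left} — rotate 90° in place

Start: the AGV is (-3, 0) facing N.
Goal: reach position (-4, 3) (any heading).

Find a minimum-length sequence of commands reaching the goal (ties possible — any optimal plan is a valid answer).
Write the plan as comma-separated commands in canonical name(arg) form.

t0: (-3, 0) facing N
step 1 (straight(2)): (-3, 2) facing N
step 2 (arc(left, 1)): (-4, 3) facing W
nothing shorter than 2 reaches the goal.

straight(2), arc(left, 1)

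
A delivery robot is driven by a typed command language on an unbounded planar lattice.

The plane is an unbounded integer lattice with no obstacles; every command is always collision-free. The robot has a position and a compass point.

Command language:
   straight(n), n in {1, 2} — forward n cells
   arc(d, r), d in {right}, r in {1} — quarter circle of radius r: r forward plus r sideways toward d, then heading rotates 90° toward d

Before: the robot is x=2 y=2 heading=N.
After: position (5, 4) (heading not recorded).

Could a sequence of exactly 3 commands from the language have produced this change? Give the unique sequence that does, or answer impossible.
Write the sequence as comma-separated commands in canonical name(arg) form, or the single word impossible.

key: running straight(2) before straight(1) would end elsewhere — order is forced
start: x=2 y=2 heading=N
t=1 straight(1) ⇒ x=2 y=3 heading=N
t=2 arc(right, 1) ⇒ x=3 y=4 heading=E
t=3 straight(2) ⇒ x=5 y=4 heading=E
no rival 3-sequence matches.

straight(1), arc(right, 1), straight(2)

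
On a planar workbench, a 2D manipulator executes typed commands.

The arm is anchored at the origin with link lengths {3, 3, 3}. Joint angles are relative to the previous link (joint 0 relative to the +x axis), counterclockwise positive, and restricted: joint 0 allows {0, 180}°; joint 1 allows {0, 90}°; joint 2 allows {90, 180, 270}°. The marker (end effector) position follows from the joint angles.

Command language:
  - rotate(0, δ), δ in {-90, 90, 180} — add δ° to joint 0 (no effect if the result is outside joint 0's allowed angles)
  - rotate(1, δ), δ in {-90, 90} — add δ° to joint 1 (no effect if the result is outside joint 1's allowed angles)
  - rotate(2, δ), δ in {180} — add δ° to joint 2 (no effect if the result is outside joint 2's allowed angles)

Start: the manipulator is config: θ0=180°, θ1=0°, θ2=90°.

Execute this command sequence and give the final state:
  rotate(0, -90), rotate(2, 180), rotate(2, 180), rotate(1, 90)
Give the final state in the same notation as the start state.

config: θ0=180°, θ1=90°, θ2=90°

begin: config: θ0=180°, θ1=0°, θ2=90°
t=1 rotate(0, -90) ⇒ config: θ0=180°, θ1=0°, θ2=90°
t=2 rotate(2, 180) ⇒ config: θ0=180°, θ1=0°, θ2=270°
t=3 rotate(2, 180) ⇒ config: θ0=180°, θ1=0°, θ2=90°
t=4 rotate(1, 90) ⇒ config: θ0=180°, θ1=90°, θ2=90°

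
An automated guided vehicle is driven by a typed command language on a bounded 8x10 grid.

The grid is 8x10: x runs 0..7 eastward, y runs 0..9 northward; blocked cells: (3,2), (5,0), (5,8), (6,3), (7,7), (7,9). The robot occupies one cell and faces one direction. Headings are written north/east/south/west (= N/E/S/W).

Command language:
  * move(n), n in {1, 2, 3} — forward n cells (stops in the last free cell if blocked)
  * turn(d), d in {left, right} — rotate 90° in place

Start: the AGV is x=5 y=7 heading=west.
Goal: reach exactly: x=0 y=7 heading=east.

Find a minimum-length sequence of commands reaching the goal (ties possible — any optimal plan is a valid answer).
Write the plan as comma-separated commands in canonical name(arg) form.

move(2), move(3), turn(left), turn(left)

t0: x=5 y=7 heading=west
t=1 move(2) ⇒ x=3 y=7 heading=west
t=2 move(3) ⇒ x=0 y=7 heading=west
t=3 turn(left) ⇒ x=0 y=7 heading=south
t=4 turn(left) ⇒ x=0 y=7 heading=east
shorter routes all fall short; 4 is best.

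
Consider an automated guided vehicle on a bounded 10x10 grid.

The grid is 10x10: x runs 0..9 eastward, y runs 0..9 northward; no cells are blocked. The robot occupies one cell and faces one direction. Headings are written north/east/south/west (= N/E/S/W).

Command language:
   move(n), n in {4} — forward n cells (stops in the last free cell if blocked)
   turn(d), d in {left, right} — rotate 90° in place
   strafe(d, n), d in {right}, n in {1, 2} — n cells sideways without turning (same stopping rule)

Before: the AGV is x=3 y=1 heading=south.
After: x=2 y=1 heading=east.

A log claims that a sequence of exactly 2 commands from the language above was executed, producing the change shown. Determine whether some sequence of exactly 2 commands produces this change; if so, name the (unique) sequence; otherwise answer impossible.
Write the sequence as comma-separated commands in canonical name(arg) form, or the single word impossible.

strafe(right, 1), turn(left)

key: cell and facing (now E) both changed — the 2 commands mix motion and turning
begin: x=3 y=1 heading=south
step 1 (strafe(right, 1)): x=2 y=1 heading=south
step 2 (turn(left)): x=2 y=1 heading=east
uniquely the one of 25 2-step routes that fits.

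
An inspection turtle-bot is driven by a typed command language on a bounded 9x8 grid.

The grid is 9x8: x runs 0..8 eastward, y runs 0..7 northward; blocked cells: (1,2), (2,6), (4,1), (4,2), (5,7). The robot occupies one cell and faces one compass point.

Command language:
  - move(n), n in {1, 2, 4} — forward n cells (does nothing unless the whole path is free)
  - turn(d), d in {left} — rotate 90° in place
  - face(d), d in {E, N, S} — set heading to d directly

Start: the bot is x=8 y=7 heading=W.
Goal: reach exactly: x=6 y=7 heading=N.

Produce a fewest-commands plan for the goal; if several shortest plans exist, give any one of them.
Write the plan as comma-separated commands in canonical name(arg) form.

begin: x=8 y=7 heading=W
step 1 (move(2)): x=6 y=7 heading=W
step 2 (face(N)): x=6 y=7 heading=N
nothing shorter than 2 reaches the goal.

move(2), face(N)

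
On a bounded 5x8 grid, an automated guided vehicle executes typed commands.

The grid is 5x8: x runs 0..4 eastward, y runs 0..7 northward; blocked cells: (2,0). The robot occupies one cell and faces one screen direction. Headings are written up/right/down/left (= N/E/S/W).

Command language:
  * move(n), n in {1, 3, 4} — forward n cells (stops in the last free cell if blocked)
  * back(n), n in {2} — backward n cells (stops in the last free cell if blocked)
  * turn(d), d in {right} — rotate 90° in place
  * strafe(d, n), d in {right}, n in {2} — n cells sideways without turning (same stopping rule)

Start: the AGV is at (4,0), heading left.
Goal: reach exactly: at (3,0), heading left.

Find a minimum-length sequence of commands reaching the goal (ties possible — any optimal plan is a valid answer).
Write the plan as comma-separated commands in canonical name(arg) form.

move(3)

t0: at (4,0), heading left
1. move(3) → at (3,0), heading left
shorter routes all fall short; 1 is best.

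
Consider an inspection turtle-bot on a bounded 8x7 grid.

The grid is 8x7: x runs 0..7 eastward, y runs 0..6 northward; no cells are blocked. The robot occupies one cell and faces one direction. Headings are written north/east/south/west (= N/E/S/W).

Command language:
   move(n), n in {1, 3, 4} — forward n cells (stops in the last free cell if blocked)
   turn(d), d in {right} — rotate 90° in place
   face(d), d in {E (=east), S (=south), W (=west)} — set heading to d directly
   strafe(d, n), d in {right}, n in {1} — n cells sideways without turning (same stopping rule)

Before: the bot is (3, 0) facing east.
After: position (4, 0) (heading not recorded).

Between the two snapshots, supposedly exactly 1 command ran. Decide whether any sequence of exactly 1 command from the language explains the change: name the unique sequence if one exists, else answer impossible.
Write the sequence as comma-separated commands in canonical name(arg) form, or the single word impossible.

t0: (3, 0) facing east
t=1 move(1) ⇒ (4, 0) facing east
uniquely the one of 8 1-step routes that fits.

move(1)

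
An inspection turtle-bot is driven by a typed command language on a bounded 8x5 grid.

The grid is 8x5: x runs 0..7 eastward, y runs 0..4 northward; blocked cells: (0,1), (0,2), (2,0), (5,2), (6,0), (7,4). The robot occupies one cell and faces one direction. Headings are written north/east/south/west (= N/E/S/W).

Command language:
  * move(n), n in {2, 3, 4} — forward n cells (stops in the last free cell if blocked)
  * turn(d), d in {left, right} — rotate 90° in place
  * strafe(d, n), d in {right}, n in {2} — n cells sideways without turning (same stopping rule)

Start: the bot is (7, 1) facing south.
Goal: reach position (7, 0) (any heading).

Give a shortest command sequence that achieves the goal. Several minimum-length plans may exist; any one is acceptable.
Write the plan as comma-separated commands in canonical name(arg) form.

from: (7, 1) facing south
step 1 (move(2)): (7, 0) facing south
minimal: 1 command(s), checked below 1.

move(2)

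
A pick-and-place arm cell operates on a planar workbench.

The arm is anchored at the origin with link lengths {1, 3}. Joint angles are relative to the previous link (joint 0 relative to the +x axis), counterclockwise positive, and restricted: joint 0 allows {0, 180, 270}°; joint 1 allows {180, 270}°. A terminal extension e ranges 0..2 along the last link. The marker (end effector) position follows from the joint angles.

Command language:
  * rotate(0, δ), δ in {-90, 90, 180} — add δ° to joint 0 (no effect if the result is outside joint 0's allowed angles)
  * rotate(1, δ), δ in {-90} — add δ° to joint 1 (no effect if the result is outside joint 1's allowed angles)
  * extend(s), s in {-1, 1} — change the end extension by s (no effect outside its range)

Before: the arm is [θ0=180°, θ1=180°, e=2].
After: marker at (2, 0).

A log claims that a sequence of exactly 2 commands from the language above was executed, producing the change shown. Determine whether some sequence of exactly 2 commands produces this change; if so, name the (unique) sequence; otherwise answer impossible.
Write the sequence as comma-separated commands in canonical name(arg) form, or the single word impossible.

extend(-1), extend(-1)

begin: [θ0=180°, θ1=180°, e=2]
1. extend(-1) → [θ0=180°, θ1=180°, e=1]
2. extend(-1) → [θ0=180°, θ1=180°, e=0]
uniquely the one of 36 2-step routes that fits.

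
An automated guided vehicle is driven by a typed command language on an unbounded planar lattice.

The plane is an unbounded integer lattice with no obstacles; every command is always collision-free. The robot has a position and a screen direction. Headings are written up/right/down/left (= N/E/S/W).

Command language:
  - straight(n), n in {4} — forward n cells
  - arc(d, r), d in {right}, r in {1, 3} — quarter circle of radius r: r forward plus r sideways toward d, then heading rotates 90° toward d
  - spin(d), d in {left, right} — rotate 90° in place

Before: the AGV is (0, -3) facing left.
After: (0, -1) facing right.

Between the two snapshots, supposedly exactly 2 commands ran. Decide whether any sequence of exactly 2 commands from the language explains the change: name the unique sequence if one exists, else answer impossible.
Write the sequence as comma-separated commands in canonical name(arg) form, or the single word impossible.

key: cell and facing (now E) both changed — the 2 commands mix motion and turning
start: (0, -3) facing left
1. arc(right, 1) → (-1, -2) facing up
2. arc(right, 1) → (0, -1) facing right
no other 2-command option fits: unique.

arc(right, 1), arc(right, 1)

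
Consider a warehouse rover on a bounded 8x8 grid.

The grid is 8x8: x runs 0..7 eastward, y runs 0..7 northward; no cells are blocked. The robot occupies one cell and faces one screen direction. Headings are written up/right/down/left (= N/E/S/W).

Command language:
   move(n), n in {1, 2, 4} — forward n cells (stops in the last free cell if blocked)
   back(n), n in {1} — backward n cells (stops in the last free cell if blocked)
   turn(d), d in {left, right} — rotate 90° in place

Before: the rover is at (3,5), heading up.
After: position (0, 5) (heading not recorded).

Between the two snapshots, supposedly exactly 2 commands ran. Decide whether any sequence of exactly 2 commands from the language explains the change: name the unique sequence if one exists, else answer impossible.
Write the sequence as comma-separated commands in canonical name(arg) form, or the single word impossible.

turn(left), move(4)

key: move(4) runs into the grid edge before its full distance
start: at (3,5), heading up
1. turn(left) → at (3,5), heading left
2. move(4) → at (0,5), heading left
no other 2-command option fits: unique.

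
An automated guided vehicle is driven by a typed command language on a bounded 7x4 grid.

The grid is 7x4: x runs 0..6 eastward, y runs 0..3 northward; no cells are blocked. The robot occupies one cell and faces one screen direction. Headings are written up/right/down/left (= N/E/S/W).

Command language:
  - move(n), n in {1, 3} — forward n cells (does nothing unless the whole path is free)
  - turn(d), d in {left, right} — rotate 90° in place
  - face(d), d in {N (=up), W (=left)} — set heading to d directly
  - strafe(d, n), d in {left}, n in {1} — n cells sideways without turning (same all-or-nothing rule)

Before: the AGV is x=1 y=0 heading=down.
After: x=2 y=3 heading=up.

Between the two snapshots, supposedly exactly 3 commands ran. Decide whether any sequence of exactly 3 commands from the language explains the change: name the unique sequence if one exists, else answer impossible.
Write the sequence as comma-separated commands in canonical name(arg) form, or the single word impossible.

strafe(left, 1), face(N), move(3)

key: running move(3) before strafe(left, 1) would end elsewhere — order is forced
initial: x=1 y=0 heading=down
t=1 strafe(left, 1) ⇒ x=2 y=0 heading=down
t=2 face(N) ⇒ x=2 y=0 heading=up
t=3 move(3) ⇒ x=2 y=3 heading=up
all 343 alternatives checked — unique.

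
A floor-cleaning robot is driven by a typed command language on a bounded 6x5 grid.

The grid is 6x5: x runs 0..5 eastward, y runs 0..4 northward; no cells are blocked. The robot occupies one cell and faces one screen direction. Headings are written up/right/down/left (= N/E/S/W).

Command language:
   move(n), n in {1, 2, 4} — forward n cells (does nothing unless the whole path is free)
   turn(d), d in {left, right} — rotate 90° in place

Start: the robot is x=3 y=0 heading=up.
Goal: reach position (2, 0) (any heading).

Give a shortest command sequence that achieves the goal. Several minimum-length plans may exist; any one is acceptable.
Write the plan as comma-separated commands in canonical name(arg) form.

turn(left), move(1)

from: x=3 y=0 heading=up
t=1 turn(left) ⇒ x=3 y=0 heading=left
t=2 move(1) ⇒ x=2 y=0 heading=left
no 1-step plan works, so 2 is optimal.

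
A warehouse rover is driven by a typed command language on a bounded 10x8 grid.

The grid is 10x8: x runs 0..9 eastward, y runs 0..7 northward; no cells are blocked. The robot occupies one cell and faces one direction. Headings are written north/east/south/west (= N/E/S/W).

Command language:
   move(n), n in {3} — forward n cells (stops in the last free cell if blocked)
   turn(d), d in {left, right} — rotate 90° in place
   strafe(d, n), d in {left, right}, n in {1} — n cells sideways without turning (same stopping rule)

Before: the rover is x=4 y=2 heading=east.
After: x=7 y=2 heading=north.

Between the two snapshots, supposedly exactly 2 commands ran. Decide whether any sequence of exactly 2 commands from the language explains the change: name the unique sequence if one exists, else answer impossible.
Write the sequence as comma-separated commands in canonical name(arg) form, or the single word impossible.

key: running turn(left) before move(3) would end elsewhere — order is forced
start: x=4 y=2 heading=east
[1] after move(3): x=7 y=2 heading=east
[2] after turn(left): x=7 y=2 heading=north
no rival 2-sequence matches.

move(3), turn(left)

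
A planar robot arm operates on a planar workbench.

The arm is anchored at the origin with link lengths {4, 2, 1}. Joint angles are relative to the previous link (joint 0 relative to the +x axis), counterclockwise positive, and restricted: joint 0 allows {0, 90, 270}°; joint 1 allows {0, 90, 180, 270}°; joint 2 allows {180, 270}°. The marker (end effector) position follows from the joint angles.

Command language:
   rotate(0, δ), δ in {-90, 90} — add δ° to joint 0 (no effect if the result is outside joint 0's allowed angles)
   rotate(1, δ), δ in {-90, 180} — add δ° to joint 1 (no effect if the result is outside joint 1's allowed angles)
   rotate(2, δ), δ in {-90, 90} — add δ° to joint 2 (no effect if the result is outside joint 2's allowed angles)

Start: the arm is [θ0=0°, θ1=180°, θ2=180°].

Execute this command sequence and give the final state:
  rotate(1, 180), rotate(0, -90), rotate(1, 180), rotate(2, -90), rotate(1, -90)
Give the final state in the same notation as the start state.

[θ0=270°, θ1=90°, θ2=180°]

begin: [θ0=0°, θ1=180°, θ2=180°]
t=1 rotate(1, 180) ⇒ [θ0=0°, θ1=0°, θ2=180°]
t=2 rotate(0, -90) ⇒ [θ0=270°, θ1=0°, θ2=180°]
t=3 rotate(1, 180) ⇒ [θ0=270°, θ1=180°, θ2=180°]
t=4 rotate(2, -90) ⇒ [θ0=270°, θ1=180°, θ2=180°]
t=5 rotate(1, -90) ⇒ [θ0=270°, θ1=90°, θ2=180°]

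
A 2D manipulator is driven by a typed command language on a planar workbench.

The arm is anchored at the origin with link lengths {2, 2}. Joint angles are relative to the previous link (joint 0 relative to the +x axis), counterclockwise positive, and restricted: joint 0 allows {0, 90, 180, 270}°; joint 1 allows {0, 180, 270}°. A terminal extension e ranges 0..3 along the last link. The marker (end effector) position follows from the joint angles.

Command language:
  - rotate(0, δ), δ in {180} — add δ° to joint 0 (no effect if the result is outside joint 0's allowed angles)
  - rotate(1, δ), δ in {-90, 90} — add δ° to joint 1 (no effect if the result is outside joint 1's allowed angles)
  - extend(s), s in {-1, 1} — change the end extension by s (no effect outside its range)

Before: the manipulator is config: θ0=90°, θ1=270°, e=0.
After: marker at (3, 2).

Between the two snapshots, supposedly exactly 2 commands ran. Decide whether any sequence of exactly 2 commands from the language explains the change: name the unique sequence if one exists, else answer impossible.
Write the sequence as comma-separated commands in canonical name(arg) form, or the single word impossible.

key: running extend(1) before extend(-1) would end elsewhere — order is forced
from: config: θ0=90°, θ1=270°, e=0
1. extend(-1) → config: θ0=90°, θ1=270°, e=0
2. extend(1) → config: θ0=90°, θ1=270°, e=1
no other 2-command option fits: unique.

extend(-1), extend(1)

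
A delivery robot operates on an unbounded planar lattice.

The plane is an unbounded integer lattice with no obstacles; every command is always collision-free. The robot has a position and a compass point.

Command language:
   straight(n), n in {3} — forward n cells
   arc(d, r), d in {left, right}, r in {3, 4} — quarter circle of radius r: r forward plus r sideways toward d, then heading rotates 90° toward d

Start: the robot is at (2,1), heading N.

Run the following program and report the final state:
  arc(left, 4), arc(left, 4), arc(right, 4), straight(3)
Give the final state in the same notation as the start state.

at (-13,-3), heading W

initial: at (2,1), heading N
step 1 (arc(left, 4)): at (-2,5), heading W
step 2 (arc(left, 4)): at (-6,1), heading S
step 3 (arc(right, 4)): at (-10,-3), heading W
step 4 (straight(3)): at (-13,-3), heading W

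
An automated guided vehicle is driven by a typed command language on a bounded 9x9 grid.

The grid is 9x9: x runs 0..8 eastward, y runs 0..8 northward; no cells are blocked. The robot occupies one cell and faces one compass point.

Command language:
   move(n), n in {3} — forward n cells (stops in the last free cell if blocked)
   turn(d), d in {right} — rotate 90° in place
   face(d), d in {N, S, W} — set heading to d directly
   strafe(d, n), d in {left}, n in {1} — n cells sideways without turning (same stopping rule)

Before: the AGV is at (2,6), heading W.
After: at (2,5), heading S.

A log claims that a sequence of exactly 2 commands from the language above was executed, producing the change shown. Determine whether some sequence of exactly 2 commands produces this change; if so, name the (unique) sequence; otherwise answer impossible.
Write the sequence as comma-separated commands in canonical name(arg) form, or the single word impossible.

key: running face(S) before strafe(left, 1) would end elsewhere — order is forced
t0: at (2,6), heading W
t=1 strafe(left, 1) ⇒ at (2,5), heading W
t=2 face(S) ⇒ at (2,5), heading S
all 36 alternatives checked — unique.

strafe(left, 1), face(S)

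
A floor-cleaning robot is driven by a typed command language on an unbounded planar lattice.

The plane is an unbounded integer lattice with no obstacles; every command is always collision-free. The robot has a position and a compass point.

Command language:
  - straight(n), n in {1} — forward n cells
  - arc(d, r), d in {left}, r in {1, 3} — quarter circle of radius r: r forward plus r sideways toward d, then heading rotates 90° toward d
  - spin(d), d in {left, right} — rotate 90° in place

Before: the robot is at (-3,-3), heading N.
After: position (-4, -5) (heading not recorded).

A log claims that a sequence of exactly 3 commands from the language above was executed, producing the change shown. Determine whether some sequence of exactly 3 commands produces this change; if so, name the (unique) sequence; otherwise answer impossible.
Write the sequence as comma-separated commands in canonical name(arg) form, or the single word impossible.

spin(left), arc(left, 1), straight(1)

key: order matters: swapping spin(left) and straight(1) lands elsewhere
t0: at (-3,-3), heading N
1. spin(left) → at (-3,-3), heading W
2. arc(left, 1) → at (-4,-4), heading S
3. straight(1) → at (-4,-5), heading S
no rival 3-sequence matches.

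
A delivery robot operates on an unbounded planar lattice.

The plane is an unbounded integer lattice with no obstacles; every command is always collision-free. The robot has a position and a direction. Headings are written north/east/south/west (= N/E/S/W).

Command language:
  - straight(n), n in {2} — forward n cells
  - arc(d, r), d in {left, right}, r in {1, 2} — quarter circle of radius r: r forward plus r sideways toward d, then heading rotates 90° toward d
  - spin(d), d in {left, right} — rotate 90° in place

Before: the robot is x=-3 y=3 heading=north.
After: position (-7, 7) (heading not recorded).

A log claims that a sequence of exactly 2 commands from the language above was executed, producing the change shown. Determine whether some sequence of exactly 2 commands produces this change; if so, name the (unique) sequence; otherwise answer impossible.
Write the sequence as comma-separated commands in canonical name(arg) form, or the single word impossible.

arc(left, 2), arc(right, 2)

key: running arc(right, 2) before arc(left, 2) would end elsewhere — order is forced
start: x=-3 y=3 heading=north
step 1 (arc(left, 2)): x=-5 y=5 heading=west
step 2 (arc(right, 2)): x=-7 y=7 heading=north
all 49 alternatives checked — unique.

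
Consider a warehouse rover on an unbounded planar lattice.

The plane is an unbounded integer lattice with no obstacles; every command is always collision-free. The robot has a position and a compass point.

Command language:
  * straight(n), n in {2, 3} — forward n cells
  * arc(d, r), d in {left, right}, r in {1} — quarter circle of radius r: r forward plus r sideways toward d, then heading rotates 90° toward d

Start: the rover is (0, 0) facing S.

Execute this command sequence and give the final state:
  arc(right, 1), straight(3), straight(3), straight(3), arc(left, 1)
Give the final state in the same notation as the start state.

initial: (0, 0) facing S
[1] after arc(right, 1): (-1, -1) facing W
[2] after straight(3): (-4, -1) facing W
[3] after straight(3): (-7, -1) facing W
[4] after straight(3): (-10, -1) facing W
[5] after arc(left, 1): (-11, -2) facing S

(-11, -2) facing S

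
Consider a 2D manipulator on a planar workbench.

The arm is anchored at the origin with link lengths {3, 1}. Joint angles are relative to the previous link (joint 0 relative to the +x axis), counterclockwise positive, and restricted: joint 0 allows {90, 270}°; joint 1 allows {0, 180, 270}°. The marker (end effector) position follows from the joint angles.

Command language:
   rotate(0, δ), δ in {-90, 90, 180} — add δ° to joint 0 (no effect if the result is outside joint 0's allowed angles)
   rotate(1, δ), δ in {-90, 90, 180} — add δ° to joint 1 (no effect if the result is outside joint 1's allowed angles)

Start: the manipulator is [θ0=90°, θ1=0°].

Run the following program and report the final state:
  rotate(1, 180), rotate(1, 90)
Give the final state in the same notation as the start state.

begin: [θ0=90°, θ1=0°]
1. rotate(1, 180) → [θ0=90°, θ1=180°]
2. rotate(1, 90) → [θ0=90°, θ1=270°]

[θ0=90°, θ1=270°]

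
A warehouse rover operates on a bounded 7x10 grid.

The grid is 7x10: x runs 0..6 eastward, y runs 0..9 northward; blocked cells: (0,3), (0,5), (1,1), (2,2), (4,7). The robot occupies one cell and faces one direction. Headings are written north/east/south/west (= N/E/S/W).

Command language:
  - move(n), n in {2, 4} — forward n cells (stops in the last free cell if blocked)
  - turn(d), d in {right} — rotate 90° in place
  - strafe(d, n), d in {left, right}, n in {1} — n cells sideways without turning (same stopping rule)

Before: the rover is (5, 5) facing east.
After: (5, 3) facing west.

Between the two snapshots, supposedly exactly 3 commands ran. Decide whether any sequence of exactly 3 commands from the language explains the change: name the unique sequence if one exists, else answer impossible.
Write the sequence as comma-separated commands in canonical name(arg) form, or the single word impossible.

turn(right), move(2), turn(right)

key: position moved to (5,3) AND the heading swung to W — translation plus rotation needed
initial: (5, 5) facing east
[1] after turn(right): (5, 5) facing south
[2] after move(2): (5, 3) facing south
[3] after turn(right): (5, 3) facing west
no other 3-command option fits: unique.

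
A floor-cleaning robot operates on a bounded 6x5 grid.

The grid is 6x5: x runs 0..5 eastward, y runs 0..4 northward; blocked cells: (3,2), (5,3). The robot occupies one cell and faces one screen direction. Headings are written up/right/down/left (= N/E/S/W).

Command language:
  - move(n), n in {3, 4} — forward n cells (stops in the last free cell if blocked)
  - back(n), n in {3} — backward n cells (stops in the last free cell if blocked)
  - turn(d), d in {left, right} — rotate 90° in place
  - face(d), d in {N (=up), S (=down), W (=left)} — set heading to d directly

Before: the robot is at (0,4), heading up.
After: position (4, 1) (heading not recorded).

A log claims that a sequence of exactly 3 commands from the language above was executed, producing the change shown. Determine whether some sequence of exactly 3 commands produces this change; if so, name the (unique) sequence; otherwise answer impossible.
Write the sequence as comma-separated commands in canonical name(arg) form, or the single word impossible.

back(3), turn(right), move(4)

key: order matters: swapping back(3) and move(4) lands elsewhere
from: at (0,4), heading up
t=1 back(3) ⇒ at (0,1), heading up
t=2 turn(right) ⇒ at (0,1), heading right
t=3 move(4) ⇒ at (4,1), heading right
no rival 3-sequence matches.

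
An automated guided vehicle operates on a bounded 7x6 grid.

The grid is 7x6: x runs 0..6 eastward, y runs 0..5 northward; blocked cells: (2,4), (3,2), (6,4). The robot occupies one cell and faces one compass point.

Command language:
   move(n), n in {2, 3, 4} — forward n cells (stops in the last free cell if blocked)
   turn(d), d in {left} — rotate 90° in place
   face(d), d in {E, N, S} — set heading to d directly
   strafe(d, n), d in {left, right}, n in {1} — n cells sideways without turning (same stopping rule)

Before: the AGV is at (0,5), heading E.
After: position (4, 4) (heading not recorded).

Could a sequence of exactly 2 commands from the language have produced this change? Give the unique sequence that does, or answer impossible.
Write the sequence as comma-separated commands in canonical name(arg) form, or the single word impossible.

move(4), strafe(right, 1)

key: running strafe(right, 1) before move(4) would end elsewhere — order is forced
from: at (0,5), heading E
t=1 move(4) ⇒ at (4,5), heading E
t=2 strafe(right, 1) ⇒ at (4,4), heading E
uniquely the one of 81 2-step routes that fits.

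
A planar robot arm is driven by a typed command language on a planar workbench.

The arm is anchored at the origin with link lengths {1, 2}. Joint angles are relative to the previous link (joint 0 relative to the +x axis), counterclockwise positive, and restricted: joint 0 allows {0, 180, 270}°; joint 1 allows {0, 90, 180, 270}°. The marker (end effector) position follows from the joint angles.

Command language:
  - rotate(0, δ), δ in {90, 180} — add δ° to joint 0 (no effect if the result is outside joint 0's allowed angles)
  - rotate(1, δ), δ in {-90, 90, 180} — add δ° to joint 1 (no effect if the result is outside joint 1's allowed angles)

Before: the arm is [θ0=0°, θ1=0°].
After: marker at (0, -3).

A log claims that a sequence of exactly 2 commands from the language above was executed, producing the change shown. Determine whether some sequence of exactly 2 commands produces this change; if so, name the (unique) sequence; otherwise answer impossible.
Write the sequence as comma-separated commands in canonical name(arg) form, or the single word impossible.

key: running rotate(0, 90) before rotate(0, 180) would end elsewhere — order is forced
begin: [θ0=0°, θ1=0°]
1. rotate(0, 180) → [θ0=180°, θ1=0°]
2. rotate(0, 90) → [θ0=270°, θ1=0°]
no rival 2-sequence matches.

rotate(0, 180), rotate(0, 90)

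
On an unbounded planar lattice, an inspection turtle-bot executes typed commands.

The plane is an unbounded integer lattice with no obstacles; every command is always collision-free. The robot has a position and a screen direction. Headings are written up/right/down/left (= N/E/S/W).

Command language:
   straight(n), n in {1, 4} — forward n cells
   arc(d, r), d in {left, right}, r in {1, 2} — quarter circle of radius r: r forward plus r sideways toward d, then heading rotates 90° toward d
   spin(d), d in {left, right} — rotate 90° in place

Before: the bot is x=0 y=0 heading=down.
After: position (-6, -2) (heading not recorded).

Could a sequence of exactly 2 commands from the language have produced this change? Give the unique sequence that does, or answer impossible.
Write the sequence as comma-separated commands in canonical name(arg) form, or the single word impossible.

key: order matters: swapping arc(right, 2) and straight(4) lands elsewhere
begin: x=0 y=0 heading=down
step 1 (arc(right, 2)): x=-2 y=-2 heading=left
step 2 (straight(4)): x=-6 y=-2 heading=left
no other 2-command option fits: unique.

arc(right, 2), straight(4)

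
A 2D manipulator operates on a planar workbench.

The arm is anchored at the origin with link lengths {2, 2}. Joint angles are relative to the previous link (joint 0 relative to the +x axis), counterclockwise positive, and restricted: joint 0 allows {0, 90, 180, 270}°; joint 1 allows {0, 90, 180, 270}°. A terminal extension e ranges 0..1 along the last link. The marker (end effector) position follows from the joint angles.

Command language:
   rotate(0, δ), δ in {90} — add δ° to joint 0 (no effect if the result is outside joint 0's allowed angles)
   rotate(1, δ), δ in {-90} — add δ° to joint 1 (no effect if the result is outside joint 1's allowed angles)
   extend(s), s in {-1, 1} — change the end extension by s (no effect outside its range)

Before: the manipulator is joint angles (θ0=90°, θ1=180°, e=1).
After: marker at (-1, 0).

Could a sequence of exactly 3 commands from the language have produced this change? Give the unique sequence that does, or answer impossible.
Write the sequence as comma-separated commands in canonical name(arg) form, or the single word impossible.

begin: joint angles (θ0=90°, θ1=180°, e=1)
1. rotate(0, 90) → joint angles (θ0=180°, θ1=180°, e=1)
2. rotate(0, 90) → joint angles (θ0=270°, θ1=180°, e=1)
3. rotate(0, 90) → joint angles (θ0=0°, θ1=180°, e=1)
all 64 alternatives checked — unique.

rotate(0, 90), rotate(0, 90), rotate(0, 90)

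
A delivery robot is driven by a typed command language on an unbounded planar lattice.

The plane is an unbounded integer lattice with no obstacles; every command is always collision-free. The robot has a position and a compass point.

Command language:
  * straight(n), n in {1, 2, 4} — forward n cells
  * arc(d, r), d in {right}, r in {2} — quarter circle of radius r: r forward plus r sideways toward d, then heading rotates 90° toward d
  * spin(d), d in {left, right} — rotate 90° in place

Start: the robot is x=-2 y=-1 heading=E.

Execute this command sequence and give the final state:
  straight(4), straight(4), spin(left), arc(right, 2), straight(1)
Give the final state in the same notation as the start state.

t0: x=-2 y=-1 heading=E
1. straight(4) → x=2 y=-1 heading=E
2. straight(4) → x=6 y=-1 heading=E
3. spin(left) → x=6 y=-1 heading=N
4. arc(right, 2) → x=8 y=1 heading=E
5. straight(1) → x=9 y=1 heading=E

x=9 y=1 heading=E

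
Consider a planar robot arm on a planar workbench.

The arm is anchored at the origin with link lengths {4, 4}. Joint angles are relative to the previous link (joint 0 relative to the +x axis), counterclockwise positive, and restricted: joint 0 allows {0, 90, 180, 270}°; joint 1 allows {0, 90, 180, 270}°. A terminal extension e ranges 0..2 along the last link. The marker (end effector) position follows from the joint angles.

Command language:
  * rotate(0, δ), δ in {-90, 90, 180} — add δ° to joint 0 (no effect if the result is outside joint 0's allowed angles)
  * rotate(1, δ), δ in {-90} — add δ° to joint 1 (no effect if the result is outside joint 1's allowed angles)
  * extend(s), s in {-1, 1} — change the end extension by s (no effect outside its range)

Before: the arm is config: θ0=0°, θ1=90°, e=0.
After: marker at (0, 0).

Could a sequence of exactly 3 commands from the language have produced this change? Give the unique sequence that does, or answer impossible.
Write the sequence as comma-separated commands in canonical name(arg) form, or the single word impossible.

rotate(1, -90), rotate(1, -90), rotate(1, -90)

t0: config: θ0=0°, θ1=90°, e=0
[1] after rotate(1, -90): config: θ0=0°, θ1=0°, e=0
[2] after rotate(1, -90): config: θ0=0°, θ1=270°, e=0
[3] after rotate(1, -90): config: θ0=0°, θ1=180°, e=0
all 216 alternatives checked — unique.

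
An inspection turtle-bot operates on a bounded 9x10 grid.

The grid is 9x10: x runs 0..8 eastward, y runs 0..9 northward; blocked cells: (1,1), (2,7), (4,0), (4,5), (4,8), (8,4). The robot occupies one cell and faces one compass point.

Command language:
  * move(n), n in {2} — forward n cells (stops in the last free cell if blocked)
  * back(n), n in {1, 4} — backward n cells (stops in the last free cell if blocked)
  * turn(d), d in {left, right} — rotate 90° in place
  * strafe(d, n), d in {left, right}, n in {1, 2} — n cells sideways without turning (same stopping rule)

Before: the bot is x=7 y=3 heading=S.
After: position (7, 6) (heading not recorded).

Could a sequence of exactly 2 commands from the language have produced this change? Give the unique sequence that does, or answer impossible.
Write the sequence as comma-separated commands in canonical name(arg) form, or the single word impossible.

checked all 2-command options: none fits.

impossible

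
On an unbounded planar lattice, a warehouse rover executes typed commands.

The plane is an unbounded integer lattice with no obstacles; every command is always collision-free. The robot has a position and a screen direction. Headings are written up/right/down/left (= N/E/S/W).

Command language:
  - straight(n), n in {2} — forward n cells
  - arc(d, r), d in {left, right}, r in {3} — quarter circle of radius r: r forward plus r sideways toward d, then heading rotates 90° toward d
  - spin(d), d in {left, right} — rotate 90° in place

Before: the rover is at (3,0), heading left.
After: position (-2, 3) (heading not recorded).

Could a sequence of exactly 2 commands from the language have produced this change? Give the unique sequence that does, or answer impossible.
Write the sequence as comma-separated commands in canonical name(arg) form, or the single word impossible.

straight(2), arc(right, 3)

key: order matters: swapping straight(2) and arc(right, 3) lands elsewhere
start: at (3,0), heading left
[1] after straight(2): at (1,0), heading left
[2] after arc(right, 3): at (-2,3), heading up
no rival 2-sequence matches.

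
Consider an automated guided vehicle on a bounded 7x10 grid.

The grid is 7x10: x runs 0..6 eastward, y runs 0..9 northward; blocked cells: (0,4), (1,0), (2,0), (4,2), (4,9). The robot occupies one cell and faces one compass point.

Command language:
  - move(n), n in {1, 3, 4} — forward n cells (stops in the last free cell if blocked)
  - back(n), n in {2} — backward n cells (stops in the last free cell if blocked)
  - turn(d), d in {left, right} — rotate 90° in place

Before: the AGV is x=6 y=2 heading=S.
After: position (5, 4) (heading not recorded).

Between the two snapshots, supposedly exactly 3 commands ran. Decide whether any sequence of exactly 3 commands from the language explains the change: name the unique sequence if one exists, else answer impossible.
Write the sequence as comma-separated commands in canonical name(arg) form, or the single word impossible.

back(2), turn(right), move(1)

key: running move(1) before back(2) would end elsewhere — order is forced
initial: x=6 y=2 heading=S
[1] after back(2): x=6 y=4 heading=S
[2] after turn(right): x=6 y=4 heading=W
[3] after move(1): x=5 y=4 heading=W
uniquely the one of 216 3-step routes that fits.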